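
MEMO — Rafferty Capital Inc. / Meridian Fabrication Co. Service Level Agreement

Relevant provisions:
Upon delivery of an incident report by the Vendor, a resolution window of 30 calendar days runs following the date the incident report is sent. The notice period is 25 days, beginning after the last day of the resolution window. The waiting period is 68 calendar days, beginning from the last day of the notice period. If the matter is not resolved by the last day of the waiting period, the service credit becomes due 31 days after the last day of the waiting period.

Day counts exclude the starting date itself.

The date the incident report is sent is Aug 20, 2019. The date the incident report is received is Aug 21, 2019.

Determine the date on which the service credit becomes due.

Jan 21, 2020

The last day of the resolution window: Aug 20, 2019 + 30 days = Sep 19, 2019.
The last day of the notice period: 25 calendar days after Sep 19, 2019 is Oct 14, 2019.
The last day of the waiting period: Oct 14, 2019 + 68 days = Dec 21, 2019.
The date on which the service credit becomes due: 31 calendar days after Dec 21, 2019 is Jan 21, 2020.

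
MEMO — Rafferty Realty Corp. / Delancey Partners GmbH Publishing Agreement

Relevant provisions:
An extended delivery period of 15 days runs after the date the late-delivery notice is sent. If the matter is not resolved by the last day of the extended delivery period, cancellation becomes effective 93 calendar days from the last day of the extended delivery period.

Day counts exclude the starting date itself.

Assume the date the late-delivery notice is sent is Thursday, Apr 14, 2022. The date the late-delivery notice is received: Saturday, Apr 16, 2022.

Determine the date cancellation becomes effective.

Jul 31, 2022

The last day of the extended delivery period: Apr 14, 2022 + 15 days = Apr 29, 2022.
The date cancellation becomes effective: Apr 29, 2022 + 93 days = Jul 31, 2022.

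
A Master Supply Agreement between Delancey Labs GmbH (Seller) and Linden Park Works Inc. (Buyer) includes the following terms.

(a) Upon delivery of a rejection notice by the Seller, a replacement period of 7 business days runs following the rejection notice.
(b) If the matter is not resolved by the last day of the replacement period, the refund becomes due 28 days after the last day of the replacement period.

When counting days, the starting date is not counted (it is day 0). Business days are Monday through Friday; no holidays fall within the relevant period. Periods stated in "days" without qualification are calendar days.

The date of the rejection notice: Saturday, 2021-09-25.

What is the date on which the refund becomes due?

2021-11-02

The last day of the replacement period: 7 business days after Saturday, 2021-09-25, skipping weekends — Sep 27, Sep 28, Sep 29, Sep 30, Oct 1, Oct 4, Oct 5 — lands on Tuesday, 2021-10-05.
Adding 28 calendar days to 2021-10-05 gives 2021-11-02, which is the date on which the refund becomes due.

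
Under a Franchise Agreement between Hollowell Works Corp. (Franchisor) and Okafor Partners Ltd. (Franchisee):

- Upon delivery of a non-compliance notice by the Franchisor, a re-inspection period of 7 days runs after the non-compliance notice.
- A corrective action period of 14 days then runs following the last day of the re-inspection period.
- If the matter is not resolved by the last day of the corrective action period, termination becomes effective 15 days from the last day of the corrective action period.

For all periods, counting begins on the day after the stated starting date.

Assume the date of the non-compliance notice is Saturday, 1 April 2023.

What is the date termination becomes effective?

7 May 2023

Adding 7 calendar days to 1 April 2023 gives 8 April 2023, which is the last day of the re-inspection period.
The last day of the corrective action period: 8 April 2023 + 14 days = 22 April 2023.
The date termination becomes effective: 22 April 2023 + 15 days = 7 May 2023.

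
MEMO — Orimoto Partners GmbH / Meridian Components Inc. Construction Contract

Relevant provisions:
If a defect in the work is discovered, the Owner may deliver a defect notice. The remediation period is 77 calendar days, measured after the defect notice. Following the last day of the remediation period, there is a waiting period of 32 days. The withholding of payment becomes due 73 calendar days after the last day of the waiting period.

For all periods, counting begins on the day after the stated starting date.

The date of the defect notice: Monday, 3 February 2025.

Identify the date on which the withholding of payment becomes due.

The last day of the remediation period: 3 February 2025 + 77 days = 21 April 2025.
The last day of the waiting period: 21 April 2025 + 32 days = 23 May 2025.
Adding 73 calendar days to 23 May 2025 gives 4 August 2025, which is the date on which the withholding of payment becomes due.

4 August 2025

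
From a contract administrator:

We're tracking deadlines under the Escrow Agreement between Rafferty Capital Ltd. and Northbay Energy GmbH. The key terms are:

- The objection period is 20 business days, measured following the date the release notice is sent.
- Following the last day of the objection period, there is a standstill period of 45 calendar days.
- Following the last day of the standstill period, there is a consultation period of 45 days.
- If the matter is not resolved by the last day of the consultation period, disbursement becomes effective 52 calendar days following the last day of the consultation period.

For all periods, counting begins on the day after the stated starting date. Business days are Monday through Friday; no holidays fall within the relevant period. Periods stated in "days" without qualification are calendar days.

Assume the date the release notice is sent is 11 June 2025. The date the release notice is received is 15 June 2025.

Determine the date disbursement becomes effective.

28 November 2025

From Wednesday, 11 June 2025, 20 business days (Jun 12, Jun 13, Jun 16, Jun 17, …, Jul 7, Jul 8, Jul 9, skipping weekends) brings us to Wednesday, 9 July 2025, which is the last day of the objection period.
The last day of the standstill period: 9 July 2025 + 45 days = 23 August 2025.
The last day of the consultation period: 23 August 2025 + 45 days = 7 October 2025.
The date disbursement becomes effective: 7 October 2025 + 52 days = 28 November 2025.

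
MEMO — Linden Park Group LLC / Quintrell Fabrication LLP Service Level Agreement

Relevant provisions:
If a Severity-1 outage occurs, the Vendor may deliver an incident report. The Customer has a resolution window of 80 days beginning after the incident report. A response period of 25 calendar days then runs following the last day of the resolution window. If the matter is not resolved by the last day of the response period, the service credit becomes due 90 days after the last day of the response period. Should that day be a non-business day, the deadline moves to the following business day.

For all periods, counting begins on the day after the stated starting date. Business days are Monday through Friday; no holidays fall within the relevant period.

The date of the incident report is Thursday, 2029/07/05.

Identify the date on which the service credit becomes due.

2030/01/16

The last day of the resolution window: 80 calendar days after 2029/07/05 is 2029/09/23.
Adding 25 calendar days to 2029/09/23 gives 2029/10/18, which is the last day of the response period.
The date on which the service credit becomes due: 90 calendar days after 2029/10/18 is 2030/01/16. 2030/01/16 is a Wednesday, so no roll-forward applies.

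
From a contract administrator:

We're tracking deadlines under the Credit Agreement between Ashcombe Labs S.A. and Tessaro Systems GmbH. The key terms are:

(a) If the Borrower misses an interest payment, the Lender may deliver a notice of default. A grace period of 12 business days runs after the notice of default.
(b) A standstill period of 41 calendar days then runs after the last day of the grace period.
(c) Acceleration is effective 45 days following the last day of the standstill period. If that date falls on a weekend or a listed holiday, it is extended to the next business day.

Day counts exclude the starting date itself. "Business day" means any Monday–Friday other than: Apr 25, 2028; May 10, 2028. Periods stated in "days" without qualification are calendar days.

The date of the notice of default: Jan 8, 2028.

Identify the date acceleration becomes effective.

From Saturday, Jan 8, 2028, 12 business days (Jan 10, Jan 11, Jan 12, Jan 13, …, Jan 21, Jan 24, Jan 25, skipping weekends) brings us to Tuesday, Jan 25, 2028, which is the last day of the grace period.
The last day of the standstill period: Jan 25, 2028 + 41 days = Mar 6, 2028.
The date acceleration becomes effective: Mar 6, 2028 + 45 days = Apr 20, 2028. Apr 20, 2028 is a Thursday and is not a listed holiday, so no roll-forward applies.

Apr 20, 2028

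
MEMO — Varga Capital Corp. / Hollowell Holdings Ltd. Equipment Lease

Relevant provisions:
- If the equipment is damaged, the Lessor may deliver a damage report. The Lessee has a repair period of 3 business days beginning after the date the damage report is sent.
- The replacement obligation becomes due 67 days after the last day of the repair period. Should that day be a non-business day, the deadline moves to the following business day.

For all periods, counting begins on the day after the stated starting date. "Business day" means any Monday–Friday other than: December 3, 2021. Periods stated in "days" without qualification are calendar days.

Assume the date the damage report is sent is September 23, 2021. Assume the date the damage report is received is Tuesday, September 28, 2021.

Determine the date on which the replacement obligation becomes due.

December 6, 2021

The last day of the repair period: counting 3 business days from Thursday, September 23, 2021 (Sep 24, Sep 27, Sep 28, skipping weekends) reaches Tuesday, September 28, 2021.
Adding 67 calendar days to September 28, 2021 gives December 4, 2021, which is the date on which the replacement obligation becomes due. That falls on a Saturday, so it rolls to the next business day, Monday, December 6, 2021.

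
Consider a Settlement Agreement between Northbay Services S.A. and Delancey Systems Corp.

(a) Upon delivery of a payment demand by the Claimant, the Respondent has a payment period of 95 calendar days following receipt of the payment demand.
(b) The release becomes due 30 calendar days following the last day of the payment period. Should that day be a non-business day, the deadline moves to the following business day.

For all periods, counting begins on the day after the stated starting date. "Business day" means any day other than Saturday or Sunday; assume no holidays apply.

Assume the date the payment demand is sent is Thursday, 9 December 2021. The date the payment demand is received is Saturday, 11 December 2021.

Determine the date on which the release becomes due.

The last day of the payment period: 11 December 2021 + 95 days = 16 March 2022.
The date on which the release becomes due: 16 March 2022 + 30 days = 15 April 2022. 15 April 2022 is a Friday, so no roll-forward applies.

15 April 2022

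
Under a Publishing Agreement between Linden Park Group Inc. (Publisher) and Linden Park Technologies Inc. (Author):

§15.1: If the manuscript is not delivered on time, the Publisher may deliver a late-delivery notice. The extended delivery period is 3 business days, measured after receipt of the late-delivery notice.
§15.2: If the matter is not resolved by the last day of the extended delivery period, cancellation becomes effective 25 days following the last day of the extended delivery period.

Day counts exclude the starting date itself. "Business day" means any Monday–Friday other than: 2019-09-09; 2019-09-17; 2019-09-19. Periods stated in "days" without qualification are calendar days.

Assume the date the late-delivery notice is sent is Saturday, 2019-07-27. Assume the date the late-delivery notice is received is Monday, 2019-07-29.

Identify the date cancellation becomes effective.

The last day of the extended delivery period: counting 3 business days from Monday, 2019-07-29 (Jul 30, Jul 31, Aug 1, skipping weekends) reaches Thursday, 2019-08-01.
The date cancellation becomes effective: 25 calendar days after 2019-08-01 is 2019-08-26.

2019-08-26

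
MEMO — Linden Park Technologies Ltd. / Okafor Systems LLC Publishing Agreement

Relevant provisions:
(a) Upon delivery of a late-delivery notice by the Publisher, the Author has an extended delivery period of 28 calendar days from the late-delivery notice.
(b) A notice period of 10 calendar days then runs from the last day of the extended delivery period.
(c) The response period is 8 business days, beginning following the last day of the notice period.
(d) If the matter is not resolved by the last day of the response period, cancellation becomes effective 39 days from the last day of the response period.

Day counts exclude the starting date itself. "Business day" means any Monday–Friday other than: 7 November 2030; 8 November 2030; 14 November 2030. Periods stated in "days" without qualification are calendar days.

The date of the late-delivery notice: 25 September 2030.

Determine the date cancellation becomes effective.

27 December 2030

Adding 28 calendar days to 25 September 2030 gives 23 October 2030, which is the last day of the extended delivery period.
The last day of the notice period: 10 calendar days after 23 October 2030 is 2 November 2030.
From Saturday, 2 November 2030, 8 business days (Nov 4, Nov 5, Nov 6, Nov 11, Nov 12, Nov 13, Nov 15, Nov 18, skipping weekends and the listed holidays on Nov 7, Nov 8, Nov 14) brings us to Monday, 18 November 2030, which is the last day of the response period.
The date cancellation becomes effective: 18 November 2030 + 39 days = 27 December 2030.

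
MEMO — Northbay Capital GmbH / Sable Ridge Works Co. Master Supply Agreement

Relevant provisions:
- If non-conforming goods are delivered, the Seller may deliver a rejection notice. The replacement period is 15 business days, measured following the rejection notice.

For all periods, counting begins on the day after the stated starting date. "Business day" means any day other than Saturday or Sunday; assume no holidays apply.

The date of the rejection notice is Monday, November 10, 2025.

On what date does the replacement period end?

December 1, 2025

The last day of the replacement period: counting 15 business days from Monday, November 10, 2025 (Nov 11, Nov 12, Nov 13, Nov 14, …, Nov 27, Nov 28, Dec 1, skipping weekends) reaches Monday, December 1, 2025.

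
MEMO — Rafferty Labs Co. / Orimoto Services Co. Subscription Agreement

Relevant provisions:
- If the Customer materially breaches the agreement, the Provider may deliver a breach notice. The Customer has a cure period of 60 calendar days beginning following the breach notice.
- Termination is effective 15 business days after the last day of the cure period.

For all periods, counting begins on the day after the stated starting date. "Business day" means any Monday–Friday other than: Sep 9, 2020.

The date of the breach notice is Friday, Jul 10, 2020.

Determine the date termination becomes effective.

Adding 60 calendar days to Jul 10, 2020 gives Sep 8, 2020, which is the last day of the cure period.
The date termination becomes effective: counting 15 business days from Tuesday, Sep 8, 2020 (Sep 10, Sep 11, Sep 14, Sep 15, …, Sep 28, Sep 29, Sep 30, skipping weekends and the listed holiday on Sep 9) reaches Wednesday, Sep 30, 2020.

Sep 30, 2020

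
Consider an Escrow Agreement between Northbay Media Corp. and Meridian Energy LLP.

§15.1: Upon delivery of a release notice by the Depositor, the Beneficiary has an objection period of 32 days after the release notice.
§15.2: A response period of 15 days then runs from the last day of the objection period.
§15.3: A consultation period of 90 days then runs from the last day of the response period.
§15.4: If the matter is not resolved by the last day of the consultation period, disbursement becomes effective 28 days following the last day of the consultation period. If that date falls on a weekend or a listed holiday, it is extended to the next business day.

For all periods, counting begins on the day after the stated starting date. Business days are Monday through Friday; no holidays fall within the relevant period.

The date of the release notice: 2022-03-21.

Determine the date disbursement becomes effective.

2022-09-02

The last day of the objection period: 32 calendar days after 2022-03-21 is 2022-04-22.
The last day of the response period: 15 calendar days after 2022-04-22 is 2022-05-07.
The last day of the consultation period: 2022-05-07 + 90 days = 2022-08-05.
Adding 28 calendar days to 2022-08-05 gives 2022-09-02, which is the date disbursement becomes effective. 2022-09-02 is a Friday, so no roll-forward applies.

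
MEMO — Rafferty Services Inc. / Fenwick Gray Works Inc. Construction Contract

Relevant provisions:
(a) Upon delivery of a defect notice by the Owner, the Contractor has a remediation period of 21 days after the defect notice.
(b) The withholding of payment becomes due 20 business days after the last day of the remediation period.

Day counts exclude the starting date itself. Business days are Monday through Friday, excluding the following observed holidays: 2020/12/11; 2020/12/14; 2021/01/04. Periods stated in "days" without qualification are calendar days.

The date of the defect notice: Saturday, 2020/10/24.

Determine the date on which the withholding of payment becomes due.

Adding 21 calendar days to 2020/10/24 gives 2020/11/14, which is the last day of the remediation period.
The date on which the withholding of payment becomes due: counting 20 business days from Saturday, 2020/11/14 (Nov 16, Nov 17, Nov 18, Nov 19, …, Dec 9, Dec 10, Dec 15, skipping weekends and the listed holidays on Dec 11, Dec 14) reaches Tuesday, 2020/12/15.

2020/12/15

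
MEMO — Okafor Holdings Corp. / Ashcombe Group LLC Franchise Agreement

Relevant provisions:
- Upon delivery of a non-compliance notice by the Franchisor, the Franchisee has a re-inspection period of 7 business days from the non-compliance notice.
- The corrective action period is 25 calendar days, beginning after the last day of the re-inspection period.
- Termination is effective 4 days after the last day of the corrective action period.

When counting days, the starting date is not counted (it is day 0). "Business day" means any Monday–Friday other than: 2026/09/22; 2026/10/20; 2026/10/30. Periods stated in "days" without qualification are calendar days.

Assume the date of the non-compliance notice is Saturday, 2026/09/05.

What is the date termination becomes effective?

From Saturday, 2026/09/05, 7 business days (Sep 7, Sep 8, Sep 9, Sep 10, Sep 11, Sep 14, Sep 15, skipping weekends) brings us to Tuesday, 2026/09/15, which is the last day of the re-inspection period.
The last day of the corrective action period: 2026/09/15 + 25 days = 2026/10/10.
Adding 4 calendar days to 2026/10/10 gives 2026/10/14, which is the date termination becomes effective.

2026/10/14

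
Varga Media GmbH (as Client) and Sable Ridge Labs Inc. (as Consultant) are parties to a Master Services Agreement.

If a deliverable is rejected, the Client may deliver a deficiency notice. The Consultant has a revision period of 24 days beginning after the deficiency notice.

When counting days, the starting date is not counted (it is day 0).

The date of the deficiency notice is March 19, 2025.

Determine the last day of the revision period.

The last day of the revision period: March 19, 2025 + 24 days = April 12, 2025.

April 12, 2025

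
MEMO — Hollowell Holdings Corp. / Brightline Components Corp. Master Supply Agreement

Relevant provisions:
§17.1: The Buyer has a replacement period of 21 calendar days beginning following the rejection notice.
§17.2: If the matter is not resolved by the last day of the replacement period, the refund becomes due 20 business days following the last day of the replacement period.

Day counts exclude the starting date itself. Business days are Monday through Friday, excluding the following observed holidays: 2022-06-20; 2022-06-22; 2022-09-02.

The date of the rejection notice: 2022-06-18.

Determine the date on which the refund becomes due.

Adding 21 calendar days to 2022-06-18 gives 2022-07-09, which is the last day of the replacement period.
The date on which the refund becomes due: 20 business days after Saturday, 2022-07-09, skipping weekends — Jul 11, Jul 12, Jul 13, Jul 14, …, Aug 3, Aug 4, Aug 5 — lands on Friday, 2022-08-05.

2022-08-05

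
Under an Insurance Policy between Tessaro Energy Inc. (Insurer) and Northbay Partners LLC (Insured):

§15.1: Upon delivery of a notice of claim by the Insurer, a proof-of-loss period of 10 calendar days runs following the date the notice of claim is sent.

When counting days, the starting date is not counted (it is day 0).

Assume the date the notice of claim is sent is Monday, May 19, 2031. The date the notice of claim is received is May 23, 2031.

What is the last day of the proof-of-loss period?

May 29, 2031

The last day of the proof-of-loss period: 10 calendar days after May 19, 2031 is May 29, 2031.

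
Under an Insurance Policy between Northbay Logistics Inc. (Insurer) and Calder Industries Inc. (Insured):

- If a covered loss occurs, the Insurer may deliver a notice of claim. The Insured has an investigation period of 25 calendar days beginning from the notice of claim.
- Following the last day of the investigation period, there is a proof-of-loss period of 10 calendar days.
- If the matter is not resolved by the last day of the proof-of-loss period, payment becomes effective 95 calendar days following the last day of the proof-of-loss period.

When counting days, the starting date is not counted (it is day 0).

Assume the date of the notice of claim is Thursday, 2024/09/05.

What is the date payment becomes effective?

Adding 25 calendar days to 2024/09/05 gives 2024/09/30, which is the last day of the investigation period.
The last day of the proof-of-loss period: 2024/09/30 + 10 days = 2024/10/10.
Adding 95 calendar days to 2024/10/10 gives 2025/01/13, which is the date payment becomes effective.

2025/01/13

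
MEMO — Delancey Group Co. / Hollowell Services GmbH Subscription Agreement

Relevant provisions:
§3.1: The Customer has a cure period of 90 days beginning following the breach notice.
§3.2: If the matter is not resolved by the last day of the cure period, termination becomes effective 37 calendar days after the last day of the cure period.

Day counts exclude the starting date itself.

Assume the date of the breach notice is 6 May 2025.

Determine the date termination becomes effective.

10 September 2025

The last day of the cure period: 90 calendar days after 6 May 2025 is 4 August 2025.
The date termination becomes effective: 4 August 2025 + 37 days = 10 September 2025.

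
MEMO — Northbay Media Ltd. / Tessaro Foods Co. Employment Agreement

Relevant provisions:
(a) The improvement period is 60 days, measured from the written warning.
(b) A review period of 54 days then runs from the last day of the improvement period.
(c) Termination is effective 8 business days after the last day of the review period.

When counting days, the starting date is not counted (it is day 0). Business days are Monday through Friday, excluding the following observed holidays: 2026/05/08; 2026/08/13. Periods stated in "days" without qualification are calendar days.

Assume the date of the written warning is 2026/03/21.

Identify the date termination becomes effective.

The last day of the improvement period: 60 calendar days after 2026/03/21 is 2026/05/20.
The last day of the review period: 2026/05/20 + 54 days = 2026/07/13.
The date termination becomes effective: counting 8 business days from Monday, 2026/07/13 (Jul 14, Jul 15, Jul 16, Jul 17, Jul 20, Jul 21, Jul 22, Jul 23, skipping weekends) reaches Thursday, 2026/07/23.

2026/07/23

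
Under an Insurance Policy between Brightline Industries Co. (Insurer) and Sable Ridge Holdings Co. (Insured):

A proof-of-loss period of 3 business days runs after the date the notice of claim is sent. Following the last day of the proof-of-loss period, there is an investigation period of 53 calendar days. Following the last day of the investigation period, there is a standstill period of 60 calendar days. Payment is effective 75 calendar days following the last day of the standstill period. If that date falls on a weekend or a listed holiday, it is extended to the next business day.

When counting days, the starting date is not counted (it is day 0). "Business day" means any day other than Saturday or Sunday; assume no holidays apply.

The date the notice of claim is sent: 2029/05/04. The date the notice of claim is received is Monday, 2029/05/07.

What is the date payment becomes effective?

2029/11/13

The last day of the proof-of-loss period: counting 3 business days from Friday, 2029/05/04 (May 7, May 8, May 9, skipping weekends) reaches Wednesday, 2029/05/09.
Adding 53 calendar days to 2029/05/09 gives 2029/07/01, which is the last day of the investigation period.
The last day of the standstill period: 2029/07/01 + 60 days = 2029/08/30.
The date payment becomes effective: 2029/08/30 + 75 days = 2029/11/13. 2029/11/13 is a Tuesday, so no roll-forward applies.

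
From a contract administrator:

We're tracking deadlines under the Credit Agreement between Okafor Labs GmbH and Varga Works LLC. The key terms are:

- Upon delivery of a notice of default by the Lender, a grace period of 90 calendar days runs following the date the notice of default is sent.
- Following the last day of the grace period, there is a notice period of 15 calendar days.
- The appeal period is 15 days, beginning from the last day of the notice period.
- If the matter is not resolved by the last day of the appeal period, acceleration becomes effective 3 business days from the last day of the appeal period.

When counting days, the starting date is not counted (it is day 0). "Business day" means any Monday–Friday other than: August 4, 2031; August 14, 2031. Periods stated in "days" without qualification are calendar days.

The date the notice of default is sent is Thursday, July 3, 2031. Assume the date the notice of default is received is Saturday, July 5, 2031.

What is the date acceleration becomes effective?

The last day of the grace period: July 3, 2031 + 90 days = October 1, 2031.
The last day of the notice period: 15 calendar days after October 1, 2031 is October 16, 2031.
The last day of the appeal period: 15 calendar days after October 16, 2031 is October 31, 2031.
The date acceleration becomes effective: counting 3 business days from Friday, October 31, 2031 (Nov 3, Nov 4, Nov 5, skipping weekends) reaches Wednesday, November 5, 2031.

November 5, 2031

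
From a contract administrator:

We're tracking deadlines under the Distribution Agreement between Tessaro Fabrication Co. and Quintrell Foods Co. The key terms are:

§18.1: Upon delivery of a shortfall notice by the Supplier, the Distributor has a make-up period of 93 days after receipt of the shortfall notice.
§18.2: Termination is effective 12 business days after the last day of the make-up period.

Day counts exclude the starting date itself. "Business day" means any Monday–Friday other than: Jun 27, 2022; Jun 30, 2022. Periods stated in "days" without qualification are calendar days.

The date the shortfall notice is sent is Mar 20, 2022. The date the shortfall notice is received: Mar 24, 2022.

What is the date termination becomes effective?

The last day of the make-up period: Mar 24, 2022 + 93 days = Jun 25, 2022.
The date termination becomes effective: 12 business days after Saturday, Jun 25, 2022, skipping weekends and the listed holidays on Jun 27, Jun 30 — Jun 28, Jun 29, Jul 1, Jul 4, …, Jul 12, Jul 13, Jul 14 — lands on Thursday, Jul 14, 2022.

Jul 14, 2022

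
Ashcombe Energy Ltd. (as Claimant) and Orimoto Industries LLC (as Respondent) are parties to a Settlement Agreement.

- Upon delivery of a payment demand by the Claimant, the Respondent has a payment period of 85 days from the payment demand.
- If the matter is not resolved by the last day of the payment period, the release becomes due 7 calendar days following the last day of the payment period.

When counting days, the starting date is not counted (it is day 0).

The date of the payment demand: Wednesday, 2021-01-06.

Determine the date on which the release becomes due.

The last day of the payment period: 2021-01-06 + 85 days = 2021-04-01.
The date on which the release becomes due: 2021-04-01 + 7 days = 2021-04-08.

2021-04-08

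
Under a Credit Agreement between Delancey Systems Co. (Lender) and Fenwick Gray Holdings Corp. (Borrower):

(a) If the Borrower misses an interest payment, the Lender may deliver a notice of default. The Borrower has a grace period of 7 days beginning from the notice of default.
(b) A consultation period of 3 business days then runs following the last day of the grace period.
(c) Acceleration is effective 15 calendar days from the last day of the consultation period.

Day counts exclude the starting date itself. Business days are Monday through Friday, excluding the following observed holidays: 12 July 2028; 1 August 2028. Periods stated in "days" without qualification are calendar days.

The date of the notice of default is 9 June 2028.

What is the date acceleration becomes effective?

6 July 2028

The last day of the grace period: 9 June 2028 + 7 days = 16 June 2028.
The last day of the consultation period: 3 business days after Friday, 16 June 2028, skipping weekends — Jun 19, Jun 20, Jun 21 — lands on Wednesday, 21 June 2028.
Adding 15 calendar days to 21 June 2028 gives 6 July 2028, which is the date acceleration becomes effective.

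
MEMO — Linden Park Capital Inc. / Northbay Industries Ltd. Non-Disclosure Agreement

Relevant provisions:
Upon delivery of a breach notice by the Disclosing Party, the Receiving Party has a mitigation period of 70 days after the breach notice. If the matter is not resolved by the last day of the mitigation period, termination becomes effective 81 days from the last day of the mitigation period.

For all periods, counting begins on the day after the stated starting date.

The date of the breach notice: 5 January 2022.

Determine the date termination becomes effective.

Adding 70 calendar days to 5 January 2022 gives 16 March 2022, which is the last day of the mitigation period.
The date termination becomes effective: 16 March 2022 + 81 days = 5 June 2022.

5 June 2022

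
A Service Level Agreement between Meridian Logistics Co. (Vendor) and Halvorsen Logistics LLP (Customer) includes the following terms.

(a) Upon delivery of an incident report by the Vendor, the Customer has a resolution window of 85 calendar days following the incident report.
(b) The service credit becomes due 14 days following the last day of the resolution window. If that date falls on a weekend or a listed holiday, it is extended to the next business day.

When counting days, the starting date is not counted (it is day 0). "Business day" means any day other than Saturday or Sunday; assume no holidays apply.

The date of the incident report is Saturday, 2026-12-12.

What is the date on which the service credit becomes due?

The last day of the resolution window: 85 calendar days after 2026-12-12 is 2027-03-07.
Adding 14 calendar days to 2027-03-07 gives 2027-03-21, which is the date on which the service credit becomes due. That falls on a Sunday, so it rolls to the next business day, Monday, 2027-03-22.

2027-03-22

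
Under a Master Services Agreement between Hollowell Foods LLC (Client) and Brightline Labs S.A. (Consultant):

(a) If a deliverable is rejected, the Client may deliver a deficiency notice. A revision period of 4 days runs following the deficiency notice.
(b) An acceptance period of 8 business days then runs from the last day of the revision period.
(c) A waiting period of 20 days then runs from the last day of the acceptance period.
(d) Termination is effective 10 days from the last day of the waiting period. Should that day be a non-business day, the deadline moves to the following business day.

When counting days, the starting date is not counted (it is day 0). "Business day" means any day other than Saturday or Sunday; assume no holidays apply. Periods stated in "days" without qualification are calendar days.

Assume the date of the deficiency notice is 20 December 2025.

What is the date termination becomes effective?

Adding 4 calendar days to 20 December 2025 gives 24 December 2025, which is the last day of the revision period.
The last day of the acceptance period: counting 8 business days from Wednesday, 24 December 2025 (Dec 25, Dec 26, Dec 29, Dec 30, Dec 31, Jan 1, Jan 2, Jan 5, skipping weekends) reaches Monday, 5 January 2026.
The last day of the waiting period: 20 calendar days after 5 January 2026 is 25 January 2026.
Adding 10 calendar days to 25 January 2026 gives 4 February 2026, which is the date termination becomes effective. 4 February 2026 is a Wednesday, so no roll-forward applies.

4 February 2026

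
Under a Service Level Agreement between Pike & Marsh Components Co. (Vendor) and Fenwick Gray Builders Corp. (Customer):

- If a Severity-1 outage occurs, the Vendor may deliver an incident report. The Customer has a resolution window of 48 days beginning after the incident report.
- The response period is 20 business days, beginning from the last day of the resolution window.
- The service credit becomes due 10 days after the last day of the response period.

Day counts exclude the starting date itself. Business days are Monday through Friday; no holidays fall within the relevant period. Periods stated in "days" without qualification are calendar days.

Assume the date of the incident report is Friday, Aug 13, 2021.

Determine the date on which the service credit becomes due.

The last day of the resolution window: 48 calendar days after Aug 13, 2021 is Sep 30, 2021.
From Thursday, Sep 30, 2021, 20 business days (Oct 1, Oct 4, Oct 5, Oct 6, …, Oct 26, Oct 27, Oct 28, skipping weekends) brings us to Thursday, Oct 28, 2021, which is the last day of the response period.
The date on which the service credit becomes due: 10 calendar days after Oct 28, 2021 is Nov 7, 2021.

Nov 7, 2021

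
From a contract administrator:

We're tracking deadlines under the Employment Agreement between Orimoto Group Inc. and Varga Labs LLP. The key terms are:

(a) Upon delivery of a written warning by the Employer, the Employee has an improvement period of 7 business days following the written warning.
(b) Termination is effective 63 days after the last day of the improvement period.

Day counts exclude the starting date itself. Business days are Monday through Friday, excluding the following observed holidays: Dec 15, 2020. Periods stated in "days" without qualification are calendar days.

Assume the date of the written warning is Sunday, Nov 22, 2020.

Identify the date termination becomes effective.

The last day of the improvement period: 7 business days after Sunday, Nov 22, 2020, skipping weekends — Nov 23, Nov 24, Nov 25, Nov 26, Nov 27, Nov 30, Dec 1 — lands on Tuesday, Dec 1, 2020.
The date termination becomes effective: Dec 1, 2020 + 63 days = Feb 2, 2021.

Feb 2, 2021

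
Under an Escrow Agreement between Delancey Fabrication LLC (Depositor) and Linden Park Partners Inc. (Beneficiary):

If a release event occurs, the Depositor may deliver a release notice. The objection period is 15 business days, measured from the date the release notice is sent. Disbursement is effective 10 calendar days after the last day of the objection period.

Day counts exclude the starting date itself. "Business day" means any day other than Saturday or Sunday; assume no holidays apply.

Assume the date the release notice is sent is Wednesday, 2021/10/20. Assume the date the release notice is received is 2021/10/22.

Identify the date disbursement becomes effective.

2021/11/20

The last day of the objection period: counting 15 business days from Wednesday, 2021/10/20 (Oct 21, Oct 22, Oct 25, Oct 26, …, Nov 8, Nov 9, Nov 10, skipping weekends) reaches Wednesday, 2021/11/10.
Adding 10 calendar days to 2021/11/10 gives 2021/11/20, which is the date disbursement becomes effective.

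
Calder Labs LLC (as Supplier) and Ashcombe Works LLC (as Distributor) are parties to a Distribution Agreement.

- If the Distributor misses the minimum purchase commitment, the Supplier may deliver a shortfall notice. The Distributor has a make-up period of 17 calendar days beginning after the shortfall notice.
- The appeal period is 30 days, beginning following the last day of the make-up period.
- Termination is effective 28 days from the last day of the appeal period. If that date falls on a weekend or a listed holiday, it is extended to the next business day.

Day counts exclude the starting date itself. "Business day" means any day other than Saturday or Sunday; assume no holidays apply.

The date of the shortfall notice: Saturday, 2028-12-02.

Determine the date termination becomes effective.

2029-02-15

Adding 17 calendar days to 2028-12-02 gives 2028-12-19, which is the last day of the make-up period.
The last day of the appeal period: 2028-12-19 + 30 days = 2029-01-18.
The date termination becomes effective: 28 calendar days after 2029-01-18 is 2029-02-15. 2029-02-15 is a Thursday, so no roll-forward applies.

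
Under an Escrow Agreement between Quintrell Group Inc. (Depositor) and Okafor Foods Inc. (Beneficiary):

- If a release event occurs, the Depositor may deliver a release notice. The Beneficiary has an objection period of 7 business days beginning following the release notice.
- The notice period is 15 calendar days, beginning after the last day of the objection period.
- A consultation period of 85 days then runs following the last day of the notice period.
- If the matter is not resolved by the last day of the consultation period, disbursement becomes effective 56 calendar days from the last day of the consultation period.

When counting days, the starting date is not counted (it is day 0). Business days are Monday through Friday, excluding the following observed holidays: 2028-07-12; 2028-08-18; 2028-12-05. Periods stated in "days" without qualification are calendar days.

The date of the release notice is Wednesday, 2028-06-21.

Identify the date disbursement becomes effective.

The last day of the objection period: counting 7 business days from Wednesday, 2028-06-21 (Jun 22, Jun 23, Jun 26, Jun 27, Jun 28, Jun 29, Jun 30, skipping weekends) reaches Friday, 2028-06-30.
The last day of the notice period: 2028-06-30 + 15 days = 2028-07-15.
The last day of the consultation period: 85 calendar days after 2028-07-15 is 2028-10-08.
The date disbursement becomes effective: 56 calendar days after 2028-10-08 is 2028-12-03.

2028-12-03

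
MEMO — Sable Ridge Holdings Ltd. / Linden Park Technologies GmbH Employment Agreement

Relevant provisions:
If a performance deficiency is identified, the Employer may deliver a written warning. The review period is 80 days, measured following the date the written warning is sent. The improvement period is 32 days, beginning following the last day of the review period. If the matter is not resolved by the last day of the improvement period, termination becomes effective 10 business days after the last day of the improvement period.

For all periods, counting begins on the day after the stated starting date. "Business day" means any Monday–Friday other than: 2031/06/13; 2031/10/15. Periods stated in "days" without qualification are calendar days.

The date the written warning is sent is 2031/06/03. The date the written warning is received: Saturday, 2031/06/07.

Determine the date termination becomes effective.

The last day of the review period: 80 calendar days after 2031/06/03 is 2031/08/22.
The last day of the improvement period: 2031/08/22 + 32 days = 2031/09/23.
From Tuesday, 2031/09/23, 10 business days (Sep 24, Sep 25, Sep 26, Sep 29, Sep 30, Oct 1, Oct 2, Oct 3, Oct 6, Oct 7, skipping weekends) brings us to Tuesday, 2031/10/07, which is the date termination becomes effective.

2031/10/07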